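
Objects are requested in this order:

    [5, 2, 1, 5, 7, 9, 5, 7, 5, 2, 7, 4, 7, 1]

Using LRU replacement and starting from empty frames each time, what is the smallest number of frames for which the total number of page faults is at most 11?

f=1: 14 faults
f=2: 12 faults
f=3: 8 faults
f=4: 8 faults
f=5: 7 faults
f=6: 6 faults
Smallest f with faults ≤ 11 is 3.

3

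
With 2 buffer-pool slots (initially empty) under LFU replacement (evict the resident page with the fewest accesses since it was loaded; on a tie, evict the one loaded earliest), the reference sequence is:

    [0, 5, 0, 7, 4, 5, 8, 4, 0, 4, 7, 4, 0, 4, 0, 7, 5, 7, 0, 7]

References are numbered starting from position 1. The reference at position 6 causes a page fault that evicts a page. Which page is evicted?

pos 1: 0: fault, frames {0}
pos 2: 5: fault, frames {0,5}
pos 3: 0: hit
pos 4: 7: fault, evict 5, frames {0,7}
pos 5: 4: fault, evict 7, frames {0,4}
pos 6: 5: fault, evict 4, frames {0,5}
At position 6, page 4 is evicted.

4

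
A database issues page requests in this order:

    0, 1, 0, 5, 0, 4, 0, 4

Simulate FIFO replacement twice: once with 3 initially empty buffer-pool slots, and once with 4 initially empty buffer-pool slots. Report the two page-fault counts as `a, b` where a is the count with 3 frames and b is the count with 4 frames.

3 frames: F F . F . F F . → 5 faults.
4 frames: F F . F . F . . → 4 faults.
4 < 5: adding a frame reduced faults, as is typical.

5, 4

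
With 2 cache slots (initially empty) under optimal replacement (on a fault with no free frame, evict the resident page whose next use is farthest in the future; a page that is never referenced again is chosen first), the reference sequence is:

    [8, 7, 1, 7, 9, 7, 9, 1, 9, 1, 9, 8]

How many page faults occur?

8 → fault, frames (8)
7 → fault, frames (8 7)
1 → fault, evict 8, frames (7 1)
7 → hit
9 → fault, evict 1, frames (7 9)
7 → hit
9 → hit
1 → fault, evict 7, frames (9 1)
9 → hit
1 → hit
9 → hit
8 → fault, evict 1, frames (9 8)
Page faults: 6.

6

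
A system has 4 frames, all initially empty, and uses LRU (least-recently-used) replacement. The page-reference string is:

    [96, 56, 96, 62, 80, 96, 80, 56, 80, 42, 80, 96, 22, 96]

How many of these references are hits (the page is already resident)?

8

96 -> miss, frames [96]
56 -> miss, frames [96, 56]
96 -> hit
62 -> miss, frames [56, 96, 62]
80 -> miss, frames [56, 96, 62, 80]
96 -> hit
80 -> hit
56 -> hit
80 -> hit
42 -> miss, evict 62, frames [96, 56, 80, 42]
80 -> hit
96 -> hit
22 -> miss, evict 56, frames [42, 80, 96, 22]
96 -> hit
Hits: 8.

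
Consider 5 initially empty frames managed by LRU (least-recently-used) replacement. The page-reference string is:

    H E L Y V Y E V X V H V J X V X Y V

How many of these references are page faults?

9

H → fault, frames [H]
E → fault, frames [H, E]
L → fault, frames [H, E, L]
Y → fault, frames [H, E, L, Y]
V → fault, frames [H, E, L, Y, V]
Y → hit
E → hit
V → hit
X → fault, evict H, frames [L, Y, E, V, X]
V → hit
H → fault, evict L, frames [Y, E, X, V, H]
V → hit
J → fault, evict Y, frames [E, X, H, V, J]
X → hit
V → hit
X → hit
Y → fault, evict E, frames [H, J, V, X, Y]
V → hit
Page faults: 9.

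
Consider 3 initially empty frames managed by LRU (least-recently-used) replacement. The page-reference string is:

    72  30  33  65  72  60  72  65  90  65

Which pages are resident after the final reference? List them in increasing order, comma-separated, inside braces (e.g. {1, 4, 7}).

{65, 72, 90}

72: fault, frames (72)
30: fault, frames (72 30)
33: fault, frames (72 30 33)
65: fault, evict 72, frames (30 33 65)
72: fault, evict 30, frames (33 65 72)
60: fault, evict 33, frames (65 72 60)
72: hit
65: hit
90: fault, evict 60, frames (72 65 90)
65: hit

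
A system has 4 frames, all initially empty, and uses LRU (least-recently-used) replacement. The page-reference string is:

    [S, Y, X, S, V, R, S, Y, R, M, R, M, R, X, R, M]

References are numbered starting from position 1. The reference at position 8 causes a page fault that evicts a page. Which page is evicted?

X

pos 1: S -> miss, frames [S]
pos 2: Y -> miss, frames [S, Y]
pos 3: X -> miss, frames [S, Y, X]
pos 4: S -> hit
pos 5: V -> miss, frames [Y, X, S, V]
pos 6: R -> miss, evict Y, frames [X, S, V, R]
pos 7: S -> hit
pos 8: Y -> miss, evict X, frames [V, R, S, Y]
At position 8, page X is evicted.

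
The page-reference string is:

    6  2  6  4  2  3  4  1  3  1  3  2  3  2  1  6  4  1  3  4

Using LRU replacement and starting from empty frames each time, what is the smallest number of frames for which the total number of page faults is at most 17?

2

f=1: 20 faults
f=2: 15 faults
f=3: 9 faults
f=4: 8 faults
f=5: 5 faults
Smallest f with faults ≤ 17 is 2.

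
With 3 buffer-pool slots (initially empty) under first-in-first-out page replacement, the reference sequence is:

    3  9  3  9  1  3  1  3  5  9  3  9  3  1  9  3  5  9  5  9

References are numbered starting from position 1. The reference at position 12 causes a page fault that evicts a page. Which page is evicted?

1

pos 1: 3 -> fault, frames {3}
pos 2: 9 -> fault, frames {3,9}
pos 3: 3 -> hit
pos 4: 9 -> hit
pos 5: 1 -> fault, frames {3,9,1}
pos 6: 3 -> hit
pos 7: 1 -> hit
pos 8: 3 -> hit
pos 9: 5 -> fault, evict 3, frames {9,1,5}
pos 10: 9 -> hit
pos 11: 3 -> fault, evict 9, frames {1,5,3}
pos 12: 9 -> fault, evict 1, frames {5,3,9}
At position 12, page 1 is evicted.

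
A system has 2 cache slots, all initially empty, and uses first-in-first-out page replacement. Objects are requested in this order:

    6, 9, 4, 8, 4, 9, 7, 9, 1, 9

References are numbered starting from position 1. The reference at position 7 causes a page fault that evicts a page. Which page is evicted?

pos 1: 6 → miss, frames [6]
pos 2: 9 → miss, frames [6, 9]
pos 3: 4 → miss, evict 6, frames [9, 4]
pos 4: 8 → miss, evict 9, frames [4, 8]
pos 5: 4 → hit
pos 6: 9 → miss, evict 4, frames [8, 9]
pos 7: 7 → miss, evict 8, frames [9, 7]
At position 7, page 8 is evicted.

8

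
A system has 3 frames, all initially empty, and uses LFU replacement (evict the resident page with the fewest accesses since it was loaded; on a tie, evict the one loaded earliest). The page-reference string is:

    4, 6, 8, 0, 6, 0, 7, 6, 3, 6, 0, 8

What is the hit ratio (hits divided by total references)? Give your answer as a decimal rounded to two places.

4 -> miss, frames (4)
6 -> miss, frames (4 6)
8 -> miss, frames (4 6 8)
0 -> miss, evict 4, frames (6 8 0)
6 -> hit
0 -> hit
7 -> miss, evict 8, frames (6 0 7)
6 -> hit
3 -> miss, evict 7, frames (6 0 3)
6 -> hit
0 -> hit
8 -> miss, evict 3, frames (6 0 8)
Hits: 5 of 12 references → 5/12 = 0.4167.

0.42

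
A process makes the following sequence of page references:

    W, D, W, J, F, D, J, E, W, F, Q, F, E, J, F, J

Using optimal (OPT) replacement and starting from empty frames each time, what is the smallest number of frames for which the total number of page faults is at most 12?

2

f=1: 16 faults
f=2: 10 faults
f=3: 8 faults
f=4: 6 faults
f=5: 6 faults
f=6: 6 faults
Smallest f with faults ≤ 12 is 2.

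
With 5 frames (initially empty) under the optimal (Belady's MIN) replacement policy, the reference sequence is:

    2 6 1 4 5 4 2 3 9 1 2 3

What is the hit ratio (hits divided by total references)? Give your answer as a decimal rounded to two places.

0.42

2 -> miss, frames (2)
6 -> miss, frames (2 6)
1 -> miss, frames (2 6 1)
4 -> miss, frames (2 6 1 4)
5 -> miss, frames (2 6 1 4 5)
4 -> hit
2 -> hit
3 -> miss, evict 5, frames (2 6 1 4 3)
9 -> miss, evict 4, frames (2 6 1 3 9)
1 -> hit
2 -> hit
3 -> hit
Hits: 5 of 12 references → 5/12 = 0.4167.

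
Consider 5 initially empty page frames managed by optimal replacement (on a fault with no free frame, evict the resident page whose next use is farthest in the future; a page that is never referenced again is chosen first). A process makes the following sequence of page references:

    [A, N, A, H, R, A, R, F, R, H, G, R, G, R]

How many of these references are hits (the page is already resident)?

A -> fault, frames (A)
N -> fault, frames (A N)
A -> hit
H -> fault, frames (A N H)
R -> fault, frames (A N H R)
A -> hit
R -> hit
F -> fault, frames (A N H R F)
R -> hit
H -> hit
G -> fault, evict F, frames (A N H R G)
R -> hit
G -> hit
R -> hit
Hits: 8.

8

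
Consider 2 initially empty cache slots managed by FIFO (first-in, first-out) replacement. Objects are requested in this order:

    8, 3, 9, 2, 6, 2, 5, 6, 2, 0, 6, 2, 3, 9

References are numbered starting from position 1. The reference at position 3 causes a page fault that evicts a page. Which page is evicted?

pos 1: 8: miss, frames (8)
pos 2: 3: miss, frames (8 3)
pos 3: 9: miss, evict 8, frames (3 9)
At position 3, page 8 is evicted.

8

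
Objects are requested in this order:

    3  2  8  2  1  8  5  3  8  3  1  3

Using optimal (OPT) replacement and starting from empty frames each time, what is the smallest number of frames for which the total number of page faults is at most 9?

2

f=1: 12 faults
f=2: 7 faults
f=3: 6 faults
f=4: 5 faults
f=5: 5 faults
Smallest f with faults ≤ 9 is 2.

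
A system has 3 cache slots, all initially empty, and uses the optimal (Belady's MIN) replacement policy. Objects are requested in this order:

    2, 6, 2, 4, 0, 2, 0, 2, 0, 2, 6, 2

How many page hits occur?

2 → miss, frames [2]
6 → miss, frames [2, 6]
2 → hit
4 → miss, frames [2, 6, 4]
0 → miss, evict 4, frames [2, 6, 0]
2 → hit
0 → hit
2 → hit
0 → hit
2 → hit
6 → hit
2 → hit
Hits: 8.

8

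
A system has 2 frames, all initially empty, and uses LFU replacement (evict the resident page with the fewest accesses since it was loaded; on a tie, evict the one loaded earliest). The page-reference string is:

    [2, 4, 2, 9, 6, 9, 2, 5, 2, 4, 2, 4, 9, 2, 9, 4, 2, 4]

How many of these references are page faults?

9

2 → miss, frames [2]
4 → miss, frames [2, 4]
2 → hit
9 → miss, evict 4, frames [2, 9]
6 → miss, evict 9, frames [2, 6]
9 → miss, evict 6, frames [2, 9]
2 → hit
5 → miss, evict 9, frames [2, 5]
2 → hit
4 → miss, evict 5, frames [2, 4]
2 → hit
4 → hit
9 → miss, evict 4, frames [2, 9]
2 → hit
9 → hit
4 → miss, evict 9, frames [2, 4]
2 → hit
4 → hit
Page faults: 9.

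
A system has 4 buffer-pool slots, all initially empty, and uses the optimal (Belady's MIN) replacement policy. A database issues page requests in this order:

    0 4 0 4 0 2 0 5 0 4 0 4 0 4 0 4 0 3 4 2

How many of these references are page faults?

0: fault, frames [0]
4: fault, frames [0, 4]
0: hit
4: hit
0: hit
2: fault, frames [0, 4, 2]
0: hit
5: fault, frames [0, 4, 2, 5]
0: hit
4: hit
0: hit
4: hit
0: hit
4: hit
0: hit
4: hit
0: hit
3: fault, evict 5, frames [0, 4, 2, 3]
4: hit
2: hit
Page faults: 5.

5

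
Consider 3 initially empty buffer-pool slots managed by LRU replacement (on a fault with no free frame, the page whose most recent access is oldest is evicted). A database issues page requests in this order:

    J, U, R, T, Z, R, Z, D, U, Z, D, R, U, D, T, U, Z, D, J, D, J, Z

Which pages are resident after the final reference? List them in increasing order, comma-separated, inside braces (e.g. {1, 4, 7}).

J: fault, frames {J}
U: fault, frames {J,U}
R: fault, frames {J,U,R}
T: fault, evict J, frames {U,R,T}
Z: fault, evict U, frames {R,T,Z}
R: hit
Z: hit
D: fault, evict T, frames {R,Z,D}
U: fault, evict R, frames {Z,D,U}
Z: hit
D: hit
R: fault, evict U, frames {Z,D,R}
U: fault, evict Z, frames {D,R,U}
D: hit
T: fault, evict R, frames {U,D,T}
U: hit
Z: fault, evict D, frames {T,U,Z}
D: fault, evict T, frames {U,Z,D}
J: fault, evict U, frames {Z,D,J}
D: hit
J: hit
Z: hit

{D, J, Z}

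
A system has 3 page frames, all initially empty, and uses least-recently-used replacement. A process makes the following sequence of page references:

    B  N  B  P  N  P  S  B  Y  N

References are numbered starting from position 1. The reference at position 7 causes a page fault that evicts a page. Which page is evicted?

pos 1: B -> fault, frames (B)
pos 2: N -> fault, frames (B N)
pos 3: B -> hit
pos 4: P -> fault, frames (N B P)
pos 5: N -> hit
pos 6: P -> hit
pos 7: S -> fault, evict B, frames (N P S)
At position 7, page B is evicted.

B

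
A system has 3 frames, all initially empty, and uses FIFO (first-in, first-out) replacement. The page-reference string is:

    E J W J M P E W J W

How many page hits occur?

E -> fault, frames (E)
J -> fault, frames (E J)
W -> fault, frames (E J W)
J -> hit
M -> fault, evict E, frames (J W M)
P -> fault, evict J, frames (W M P)
E -> fault, evict W, frames (M P E)
W -> fault, evict M, frames (P E W)
J -> fault, evict P, frames (E W J)
W -> hit
Hits: 2.

2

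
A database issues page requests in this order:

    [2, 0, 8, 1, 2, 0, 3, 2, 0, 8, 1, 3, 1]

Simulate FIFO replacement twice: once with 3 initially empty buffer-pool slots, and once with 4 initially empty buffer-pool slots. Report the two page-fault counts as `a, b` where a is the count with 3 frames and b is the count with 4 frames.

3 frames: F F F F F F F . . F F . . → 9 faults.
4 frames: F F F F . . F F F F F F . → 10 faults.
10 > 9: adding a frame increased faults — Belady's anomaly.

9, 10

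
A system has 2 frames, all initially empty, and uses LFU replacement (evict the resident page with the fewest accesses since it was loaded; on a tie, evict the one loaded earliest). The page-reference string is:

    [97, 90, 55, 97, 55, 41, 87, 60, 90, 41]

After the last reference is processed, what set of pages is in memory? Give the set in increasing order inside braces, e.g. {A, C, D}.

97: miss, frames [97]
90: miss, frames [97, 90]
55: miss, evict 97, frames [90, 55]
97: miss, evict 90, frames [55, 97]
55: hit
41: miss, evict 97, frames [55, 41]
87: miss, evict 41, frames [55, 87]
60: miss, evict 87, frames [55, 60]
90: miss, evict 60, frames [55, 90]
41: miss, evict 90, frames [55, 41]

{41, 55}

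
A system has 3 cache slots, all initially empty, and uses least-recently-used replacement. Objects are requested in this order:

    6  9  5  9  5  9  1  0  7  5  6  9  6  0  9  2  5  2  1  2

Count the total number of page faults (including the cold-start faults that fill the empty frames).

13

6 → fault, frames {6}
9 → fault, frames {6,9}
5 → fault, frames {6,9,5}
9 → hit
5 → hit
9 → hit
1 → fault, evict 6, frames {5,9,1}
0 → fault, evict 5, frames {9,1,0}
7 → fault, evict 9, frames {1,0,7}
5 → fault, evict 1, frames {0,7,5}
6 → fault, evict 0, frames {7,5,6}
9 → fault, evict 7, frames {5,6,9}
6 → hit
0 → fault, evict 5, frames {9,6,0}
9 → hit
2 → fault, evict 6, frames {0,9,2}
5 → fault, evict 0, frames {9,2,5}
2 → hit
1 → fault, evict 9, frames {5,2,1}
2 → hit
Page faults: 13.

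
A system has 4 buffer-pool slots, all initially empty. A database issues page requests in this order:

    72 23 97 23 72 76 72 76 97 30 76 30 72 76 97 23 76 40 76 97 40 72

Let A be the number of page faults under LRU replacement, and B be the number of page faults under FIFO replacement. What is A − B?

Under LRU: F F F . . F . . . F . . . . . F . F . . . F → 8 faults.
Under FIFO: F F F . . F . . . F . . F . . F . F F F . F → 11 faults.
A − B = 8 − 11 = -3.

-3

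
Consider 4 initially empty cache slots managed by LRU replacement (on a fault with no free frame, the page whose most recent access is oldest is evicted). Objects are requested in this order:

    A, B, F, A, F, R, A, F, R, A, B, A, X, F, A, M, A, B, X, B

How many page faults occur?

9

A → miss, frames (A)
B → miss, frames (A B)
F → miss, frames (A B F)
A → hit
F → hit
R → miss, frames (B A F R)
A → hit
F → hit
R → hit
A → hit
B → hit
A → hit
X → miss, evict F, frames (R B A X)
F → miss, evict R, frames (B A X F)
A → hit
M → miss, evict B, frames (X F A M)
A → hit
B → miss, evict X, frames (F M A B)
X → miss, evict F, frames (M A B X)
B → hit
Page faults: 9.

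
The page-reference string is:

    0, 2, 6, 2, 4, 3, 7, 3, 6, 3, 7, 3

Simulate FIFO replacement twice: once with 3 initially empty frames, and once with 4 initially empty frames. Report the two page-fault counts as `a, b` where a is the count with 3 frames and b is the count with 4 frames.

7, 6

3 frames: F F F . F F F . F . . . → 7 faults.
4 frames: F F F . F F F . . . . . → 6 faults.
6 < 7: adding a frame reduced faults, as is typical.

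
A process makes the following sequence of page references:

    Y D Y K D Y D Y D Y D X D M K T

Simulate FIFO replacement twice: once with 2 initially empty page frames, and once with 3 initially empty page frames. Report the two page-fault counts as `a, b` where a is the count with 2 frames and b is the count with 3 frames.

9, 6

2 frames: F F . F . F F . . . . F . F F F → 9 faults.
3 frames: F F . F . . . . . . . F . F . F → 6 faults.
6 < 9: adding a frame reduced faults, as is typical.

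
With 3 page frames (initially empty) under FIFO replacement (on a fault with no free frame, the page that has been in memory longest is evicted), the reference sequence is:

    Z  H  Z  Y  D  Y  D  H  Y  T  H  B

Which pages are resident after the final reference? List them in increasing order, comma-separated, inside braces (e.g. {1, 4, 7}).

{B, H, T}

Z -> miss, frames {Z}
H -> miss, frames {Z,H}
Z -> hit
Y -> miss, frames {Z,H,Y}
D -> miss, evict Z, frames {H,Y,D}
Y -> hit
D -> hit
H -> hit
Y -> hit
T -> miss, evict H, frames {Y,D,T}
H -> miss, evict Y, frames {D,T,H}
B -> miss, evict D, frames {T,H,B}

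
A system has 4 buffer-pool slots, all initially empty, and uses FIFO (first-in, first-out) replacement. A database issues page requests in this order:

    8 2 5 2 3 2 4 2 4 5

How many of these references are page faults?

8: fault, frames [8]
2: fault, frames [8, 2]
5: fault, frames [8, 2, 5]
2: hit
3: fault, frames [8, 2, 5, 3]
2: hit
4: fault, evict 8, frames [2, 5, 3, 4]
2: hit
4: hit
5: hit
Page faults: 5.

5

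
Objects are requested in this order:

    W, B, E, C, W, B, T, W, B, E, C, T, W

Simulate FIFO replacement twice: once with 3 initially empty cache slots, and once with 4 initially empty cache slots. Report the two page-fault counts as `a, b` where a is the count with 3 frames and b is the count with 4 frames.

3 frames: F F F F F F F . . F F . F → 10 faults.
4 frames: F F F F . . F F F F F F F → 11 faults.
11 > 10: adding a frame increased faults — Belady's anomaly.

10, 11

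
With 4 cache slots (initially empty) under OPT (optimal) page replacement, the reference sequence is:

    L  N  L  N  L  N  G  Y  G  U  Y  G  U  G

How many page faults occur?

5

L → fault, frames [L]
N → fault, frames [L, N]
L → hit
N → hit
L → hit
N → hit
G → fault, frames [L, N, G]
Y → fault, frames [L, N, G, Y]
G → hit
U → fault, evict N, frames [L, G, Y, U]
Y → hit
G → hit
U → hit
G → hit
Page faults: 5.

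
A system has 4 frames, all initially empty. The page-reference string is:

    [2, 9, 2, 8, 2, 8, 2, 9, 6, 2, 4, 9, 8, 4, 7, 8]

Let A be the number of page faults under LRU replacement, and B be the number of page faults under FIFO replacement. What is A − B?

1

Under LRU: F F . F . . . . F . F . F . F . → 7 faults.
Under FIFO: F F . F . . . . F . F . . . F . → 6 faults.
A − B = 7 − 6 = 1.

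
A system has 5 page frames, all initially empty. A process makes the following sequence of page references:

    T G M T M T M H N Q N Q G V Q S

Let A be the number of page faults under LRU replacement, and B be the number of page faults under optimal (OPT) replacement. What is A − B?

Under LRU: F F F . . . . F F F . . F F . F → 9 faults.
Under OPT: F F F . . . . F F F . . . F . F → 8 faults.
A − B = 9 − 8 = 1.

1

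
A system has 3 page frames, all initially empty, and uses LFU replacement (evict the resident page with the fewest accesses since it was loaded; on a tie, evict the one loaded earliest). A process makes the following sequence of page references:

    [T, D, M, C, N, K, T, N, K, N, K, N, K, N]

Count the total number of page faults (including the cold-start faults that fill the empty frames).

T -> miss, frames {T}
D -> miss, frames {T,D}
M -> miss, frames {T,D,M}
C -> miss, evict T, frames {D,M,C}
N -> miss, evict D, frames {M,C,N}
K -> miss, evict M, frames {C,N,K}
T -> miss, evict C, frames {N,K,T}
N -> hit
K -> hit
N -> hit
K -> hit
N -> hit
K -> hit
N -> hit
Page faults: 7.

7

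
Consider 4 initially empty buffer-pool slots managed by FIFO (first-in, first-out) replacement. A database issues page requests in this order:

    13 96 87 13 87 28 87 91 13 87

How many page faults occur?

6

13 → miss, frames {13}
96 → miss, frames {13,96}
87 → miss, frames {13,96,87}
13 → hit
87 → hit
28 → miss, frames {13,96,87,28}
87 → hit
91 → miss, evict 13, frames {96,87,28,91}
13 → miss, evict 96, frames {87,28,91,13}
87 → hit
Page faults: 6.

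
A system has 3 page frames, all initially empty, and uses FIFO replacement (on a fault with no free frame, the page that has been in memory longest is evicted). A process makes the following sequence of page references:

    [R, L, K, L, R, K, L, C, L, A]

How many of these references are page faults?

R: fault, frames {R}
L: fault, frames {R,L}
K: fault, frames {R,L,K}
L: hit
R: hit
K: hit
L: hit
C: fault, evict R, frames {L,K,C}
L: hit
A: fault, evict L, frames {K,C,A}
Page faults: 5.

5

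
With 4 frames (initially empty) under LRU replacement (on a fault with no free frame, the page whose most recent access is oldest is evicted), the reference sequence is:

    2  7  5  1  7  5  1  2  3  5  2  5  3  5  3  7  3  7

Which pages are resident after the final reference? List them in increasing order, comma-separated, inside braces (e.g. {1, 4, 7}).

{2, 3, 5, 7}

2 -> fault, frames [2]
7 -> fault, frames [2, 7]
5 -> fault, frames [2, 7, 5]
1 -> fault, frames [2, 7, 5, 1]
7 -> hit
5 -> hit
1 -> hit
2 -> hit
3 -> fault, evict 7, frames [5, 1, 2, 3]
5 -> hit
2 -> hit
5 -> hit
3 -> hit
5 -> hit
3 -> hit
7 -> fault, evict 1, frames [2, 5, 3, 7]
3 -> hit
7 -> hit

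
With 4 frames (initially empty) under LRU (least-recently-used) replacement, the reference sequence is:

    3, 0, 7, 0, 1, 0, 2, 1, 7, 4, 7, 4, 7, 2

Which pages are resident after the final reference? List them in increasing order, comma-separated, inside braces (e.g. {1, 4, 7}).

3 -> fault, frames (3)
0 -> fault, frames (3 0)
7 -> fault, frames (3 0 7)
0 -> hit
1 -> fault, frames (3 7 0 1)
0 -> hit
2 -> fault, evict 3, frames (7 1 0 2)
1 -> hit
7 -> hit
4 -> fault, evict 0, frames (2 1 7 4)
7 -> hit
4 -> hit
7 -> hit
2 -> hit

{1, 2, 4, 7}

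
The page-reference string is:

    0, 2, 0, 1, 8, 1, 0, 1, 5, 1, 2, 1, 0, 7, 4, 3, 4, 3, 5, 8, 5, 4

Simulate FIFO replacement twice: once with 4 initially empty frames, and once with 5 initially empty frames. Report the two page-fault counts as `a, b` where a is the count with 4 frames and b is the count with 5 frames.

4 frames: F F . F F . . . F . . . F F F F . . F F . . → 11 faults.
5 frames: F F . F F . . . F . . . . F F F . . . . . . → 8 faults.
8 < 11: adding a frame reduced faults, as is typical.

11, 8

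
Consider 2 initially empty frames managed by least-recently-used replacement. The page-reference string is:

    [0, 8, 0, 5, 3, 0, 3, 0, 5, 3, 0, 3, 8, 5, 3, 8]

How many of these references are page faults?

0 -> miss, frames {0}
8 -> miss, frames {0,8}
0 -> hit
5 -> miss, evict 8, frames {0,5}
3 -> miss, evict 0, frames {5,3}
0 -> miss, evict 5, frames {3,0}
3 -> hit
0 -> hit
5 -> miss, evict 3, frames {0,5}
3 -> miss, evict 0, frames {5,3}
0 -> miss, evict 5, frames {3,0}
3 -> hit
8 -> miss, evict 0, frames {3,8}
5 -> miss, evict 3, frames {8,5}
3 -> miss, evict 8, frames {5,3}
8 -> miss, evict 5, frames {3,8}
Page faults: 12.

12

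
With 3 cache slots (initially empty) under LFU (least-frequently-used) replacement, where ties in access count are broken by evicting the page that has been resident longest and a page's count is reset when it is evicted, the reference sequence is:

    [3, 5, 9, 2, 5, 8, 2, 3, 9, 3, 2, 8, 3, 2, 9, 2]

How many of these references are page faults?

3 -> fault, frames [3]
5 -> fault, frames [3, 5]
9 -> fault, frames [3, 5, 9]
2 -> fault, evict 3, frames [5, 9, 2]
5 -> hit
8 -> fault, evict 9, frames [5, 2, 8]
2 -> hit
3 -> fault, evict 8, frames [5, 2, 3]
9 -> fault, evict 3, frames [5, 2, 9]
3 -> fault, evict 9, frames [5, 2, 3]
2 -> hit
8 -> fault, evict 3, frames [5, 2, 8]
3 -> fault, evict 8, frames [5, 2, 3]
2 -> hit
9 -> fault, evict 3, frames [5, 2, 9]
2 -> hit
Page faults: 11.

11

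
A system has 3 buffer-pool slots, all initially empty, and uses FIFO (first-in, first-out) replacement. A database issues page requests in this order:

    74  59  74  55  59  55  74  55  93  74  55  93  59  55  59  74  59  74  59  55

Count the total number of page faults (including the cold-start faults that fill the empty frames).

74 → fault, frames (74)
59 → fault, frames (74 59)
74 → hit
55 → fault, frames (74 59 55)
59 → hit
55 → hit
74 → hit
55 → hit
93 → fault, evict 74, frames (59 55 93)
74 → fault, evict 59, frames (55 93 74)
55 → hit
93 → hit
59 → fault, evict 55, frames (93 74 59)
55 → fault, evict 93, frames (74 59 55)
59 → hit
74 → hit
59 → hit
74 → hit
59 → hit
55 → hit
Page faults: 7.

7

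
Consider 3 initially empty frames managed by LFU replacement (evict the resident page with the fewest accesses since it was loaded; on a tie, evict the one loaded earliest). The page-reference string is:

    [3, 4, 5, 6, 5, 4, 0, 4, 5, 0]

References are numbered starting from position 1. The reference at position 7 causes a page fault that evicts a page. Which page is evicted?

pos 1: 3 -> fault, frames [3]
pos 2: 4 -> fault, frames [3, 4]
pos 3: 5 -> fault, frames [3, 4, 5]
pos 4: 6 -> fault, evict 3, frames [4, 5, 6]
pos 5: 5 -> hit
pos 6: 4 -> hit
pos 7: 0 -> fault, evict 6, frames [4, 5, 0]
At position 7, page 6 is evicted.

6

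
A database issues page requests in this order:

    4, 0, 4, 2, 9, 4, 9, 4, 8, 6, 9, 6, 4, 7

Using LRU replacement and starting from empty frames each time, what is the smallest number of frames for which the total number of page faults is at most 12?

f=1: 14 faults
f=2: 10 faults
f=3: 9 faults
f=4: 7 faults
f=5: 7 faults
f=6: 7 faults
f=7: 7 faults
Smallest f with faults ≤ 12 is 2.

2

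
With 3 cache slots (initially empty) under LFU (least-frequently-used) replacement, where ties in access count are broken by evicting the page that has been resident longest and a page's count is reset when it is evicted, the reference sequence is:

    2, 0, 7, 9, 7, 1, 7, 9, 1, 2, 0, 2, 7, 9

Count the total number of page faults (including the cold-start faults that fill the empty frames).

2 -> miss, frames {2}
0 -> miss, frames {2,0}
7 -> miss, frames {2,0,7}
9 -> miss, evict 2, frames {0,7,9}
7 -> hit
1 -> miss, evict 0, frames {7,9,1}
7 -> hit
9 -> hit
1 -> hit
2 -> miss, evict 9, frames {7,1,2}
0 -> miss, evict 2, frames {7,1,0}
2 -> miss, evict 0, frames {7,1,2}
7 -> hit
9 -> miss, evict 2, frames {7,1,9}
Page faults: 9.

9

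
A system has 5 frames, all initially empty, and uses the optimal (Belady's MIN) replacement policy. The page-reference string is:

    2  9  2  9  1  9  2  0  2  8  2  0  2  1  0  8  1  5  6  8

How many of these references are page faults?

7

2 -> fault, frames [2]
9 -> fault, frames [2, 9]
2 -> hit
9 -> hit
1 -> fault, frames [2, 9, 1]
9 -> hit
2 -> hit
0 -> fault, frames [2, 9, 1, 0]
2 -> hit
8 -> fault, frames [2, 9, 1, 0, 8]
2 -> hit
0 -> hit
2 -> hit
1 -> hit
0 -> hit
8 -> hit
1 -> hit
5 -> fault, evict 0, frames [2, 9, 1, 8, 5]
6 -> fault, evict 5, frames [2, 9, 1, 8, 6]
8 -> hit
Page faults: 7.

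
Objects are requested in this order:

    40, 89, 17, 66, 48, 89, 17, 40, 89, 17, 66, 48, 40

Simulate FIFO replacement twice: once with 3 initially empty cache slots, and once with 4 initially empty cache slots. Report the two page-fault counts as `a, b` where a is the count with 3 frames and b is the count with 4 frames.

10, 11

3 frames: F F F F F F F F . . F F . → 10 faults.
4 frames: F F F F F . . F F F F F F → 11 faults.
11 > 10: adding a frame increased faults — Belady's anomaly.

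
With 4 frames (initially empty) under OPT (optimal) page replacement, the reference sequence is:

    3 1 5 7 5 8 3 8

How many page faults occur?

3 -> miss, frames (3)
1 -> miss, frames (3 1)
5 -> miss, frames (3 1 5)
7 -> miss, frames (3 1 5 7)
5 -> hit
8 -> miss, evict 7, frames (3 1 5 8)
3 -> hit
8 -> hit
Page faults: 5.

5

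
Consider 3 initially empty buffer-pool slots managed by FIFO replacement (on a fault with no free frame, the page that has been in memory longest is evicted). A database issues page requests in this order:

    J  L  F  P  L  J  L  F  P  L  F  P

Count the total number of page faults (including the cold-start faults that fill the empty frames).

J → miss, frames (J)
L → miss, frames (J L)
F → miss, frames (J L F)
P → miss, evict J, frames (L F P)
L → hit
J → miss, evict L, frames (F P J)
L → miss, evict F, frames (P J L)
F → miss, evict P, frames (J L F)
P → miss, evict J, frames (L F P)
L → hit
F → hit
P → hit
Page faults: 8.

8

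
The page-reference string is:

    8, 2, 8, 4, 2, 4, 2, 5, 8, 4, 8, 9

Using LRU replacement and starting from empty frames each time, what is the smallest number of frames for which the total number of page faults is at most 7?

3

f=1: 12 faults
f=2: 8 faults
f=3: 7 faults
f=4: 5 faults
f=5: 5 faults
Smallest f with faults ≤ 7 is 3.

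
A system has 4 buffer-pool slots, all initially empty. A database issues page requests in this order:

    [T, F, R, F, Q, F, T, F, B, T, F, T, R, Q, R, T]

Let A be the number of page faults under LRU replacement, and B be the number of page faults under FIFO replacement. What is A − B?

-2

Under LRU: F F F . F . . . F . . . F F . . → 7 faults.
Under FIFO: F F F . F . . . F F F . F F . . → 9 faults.
A − B = 7 − 9 = -2.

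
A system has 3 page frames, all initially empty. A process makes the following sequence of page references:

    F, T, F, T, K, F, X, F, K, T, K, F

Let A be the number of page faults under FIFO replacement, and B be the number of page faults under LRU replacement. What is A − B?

Under FIFO: F F . . F . F F . F F . → 7 faults.
Under LRU: F F . . F . F . . F . . → 5 faults.
A − B = 7 − 5 = 2.

2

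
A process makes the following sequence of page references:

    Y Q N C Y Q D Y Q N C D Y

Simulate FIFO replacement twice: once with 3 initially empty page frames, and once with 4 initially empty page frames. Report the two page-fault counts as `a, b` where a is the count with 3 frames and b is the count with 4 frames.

3 frames: F F F F F F F . . F F . F → 10 faults.
4 frames: F F F F . . F F F F F F F → 11 faults.
11 > 10: adding a frame increased faults — Belady's anomaly.

10, 11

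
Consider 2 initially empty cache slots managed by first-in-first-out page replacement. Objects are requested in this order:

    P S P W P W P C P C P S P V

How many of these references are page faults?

P -> miss, frames [P]
S -> miss, frames [P, S]
P -> hit
W -> miss, evict P, frames [S, W]
P -> miss, evict S, frames [W, P]
W -> hit
P -> hit
C -> miss, evict W, frames [P, C]
P -> hit
C -> hit
P -> hit
S -> miss, evict P, frames [C, S]
P -> miss, evict C, frames [S, P]
V -> miss, evict S, frames [P, V]
Page faults: 8.

8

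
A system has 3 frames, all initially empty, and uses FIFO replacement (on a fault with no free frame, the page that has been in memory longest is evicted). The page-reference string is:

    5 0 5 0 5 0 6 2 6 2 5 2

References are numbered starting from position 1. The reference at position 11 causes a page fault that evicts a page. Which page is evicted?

pos 1: 5 -> miss, frames [5]
pos 2: 0 -> miss, frames [5, 0]
pos 3: 5 -> hit
pos 4: 0 -> hit
pos 5: 5 -> hit
pos 6: 0 -> hit
pos 7: 6 -> miss, frames [5, 0, 6]
pos 8: 2 -> miss, evict 5, frames [0, 6, 2]
pos 9: 6 -> hit
pos 10: 2 -> hit
pos 11: 5 -> miss, evict 0, frames [6, 2, 5]
At position 11, page 0 is evicted.

0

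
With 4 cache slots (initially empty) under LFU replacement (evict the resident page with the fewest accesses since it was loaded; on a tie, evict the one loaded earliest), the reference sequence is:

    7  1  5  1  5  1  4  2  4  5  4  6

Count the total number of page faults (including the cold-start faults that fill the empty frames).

6

7: miss, frames [7]
1: miss, frames [7, 1]
5: miss, frames [7, 1, 5]
1: hit
5: hit
1: hit
4: miss, frames [7, 1, 5, 4]
2: miss, evict 7, frames [1, 5, 4, 2]
4: hit
5: hit
4: hit
6: miss, evict 2, frames [1, 5, 4, 6]
Page faults: 6.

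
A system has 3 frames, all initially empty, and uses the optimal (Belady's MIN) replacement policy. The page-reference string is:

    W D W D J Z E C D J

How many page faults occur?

6

W: miss, frames (W)
D: miss, frames (W D)
W: hit
D: hit
J: miss, frames (W D J)
Z: miss, evict W, frames (D J Z)
E: miss, evict Z, frames (D J E)
C: miss, evict E, frames (D J C)
D: hit
J: hit
Page faults: 6.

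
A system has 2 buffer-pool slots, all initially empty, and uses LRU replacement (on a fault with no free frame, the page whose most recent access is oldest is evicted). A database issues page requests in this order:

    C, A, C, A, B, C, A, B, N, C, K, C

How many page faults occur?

C -> miss, frames [C]
A -> miss, frames [C, A]
C -> hit
A -> hit
B -> miss, evict C, frames [A, B]
C -> miss, evict A, frames [B, C]
A -> miss, evict B, frames [C, A]
B -> miss, evict C, frames [A, B]
N -> miss, evict A, frames [B, N]
C -> miss, evict B, frames [N, C]
K -> miss, evict N, frames [C, K]
C -> hit
Page faults: 9.

9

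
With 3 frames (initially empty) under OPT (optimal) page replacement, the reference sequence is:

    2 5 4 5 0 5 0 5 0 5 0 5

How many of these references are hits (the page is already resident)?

2 -> fault, frames (2)
5 -> fault, frames (2 5)
4 -> fault, frames (2 5 4)
5 -> hit
0 -> fault, evict 4, frames (2 5 0)
5 -> hit
0 -> hit
5 -> hit
0 -> hit
5 -> hit
0 -> hit
5 -> hit
Hits: 8.

8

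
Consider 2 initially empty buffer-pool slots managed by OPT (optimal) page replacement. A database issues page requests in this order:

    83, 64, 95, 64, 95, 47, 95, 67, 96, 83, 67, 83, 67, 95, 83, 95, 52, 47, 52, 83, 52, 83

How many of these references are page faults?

11

83: fault, frames (83)
64: fault, frames (83 64)
95: fault, evict 83, frames (64 95)
64: hit
95: hit
47: fault, evict 64, frames (95 47)
95: hit
67: fault, evict 47, frames (95 67)
96: fault, evict 95, frames (67 96)
83: fault, evict 96, frames (67 83)
67: hit
83: hit
67: hit
95: fault, evict 67, frames (83 95)
83: hit
95: hit
52: fault, evict 95, frames (83 52)
47: fault, evict 83, frames (52 47)
52: hit
83: fault, evict 47, frames (52 83)
52: hit
83: hit
Page faults: 11.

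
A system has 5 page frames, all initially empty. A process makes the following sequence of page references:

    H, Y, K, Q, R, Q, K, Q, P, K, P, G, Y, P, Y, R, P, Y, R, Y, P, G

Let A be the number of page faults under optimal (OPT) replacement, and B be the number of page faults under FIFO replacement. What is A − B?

-1

Under OPT: F F F F F . . . F . . F . . . . . . . . . . → 7 faults.
Under FIFO: F F F F F . . . F . . F F . . . . . . . . . → 8 faults.
A − B = 7 − 8 = -1.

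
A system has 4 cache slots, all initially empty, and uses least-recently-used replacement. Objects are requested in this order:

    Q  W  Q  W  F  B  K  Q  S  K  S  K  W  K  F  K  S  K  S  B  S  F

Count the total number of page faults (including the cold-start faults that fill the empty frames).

Q → fault, frames {Q}
W → fault, frames {Q,W}
Q → hit
W → hit
F → fault, frames {Q,W,F}
B → fault, frames {Q,W,F,B}
K → fault, evict Q, frames {W,F,B,K}
Q → fault, evict W, frames {F,B,K,Q}
S → fault, evict F, frames {B,K,Q,S}
K → hit
S → hit
K → hit
W → fault, evict B, frames {Q,S,K,W}
K → hit
F → fault, evict Q, frames {S,W,K,F}
K → hit
S → hit
K → hit
S → hit
B → fault, evict W, frames {F,K,S,B}
S → hit
F → hit
Page faults: 10.

10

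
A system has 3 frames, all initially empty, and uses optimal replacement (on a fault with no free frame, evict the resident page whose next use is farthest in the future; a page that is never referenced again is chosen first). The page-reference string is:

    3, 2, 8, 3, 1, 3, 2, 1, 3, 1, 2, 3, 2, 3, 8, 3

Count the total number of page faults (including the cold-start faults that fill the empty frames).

5

3: miss, frames (3)
2: miss, frames (3 2)
8: miss, frames (3 2 8)
3: hit
1: miss, evict 8, frames (3 2 1)
3: hit
2: hit
1: hit
3: hit
1: hit
2: hit
3: hit
2: hit
3: hit
8: miss, evict 1, frames (3 2 8)
3: hit
Page faults: 5.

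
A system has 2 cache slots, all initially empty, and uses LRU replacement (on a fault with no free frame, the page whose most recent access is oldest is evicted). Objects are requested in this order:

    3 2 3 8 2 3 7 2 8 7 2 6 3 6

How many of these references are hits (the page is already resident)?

3: miss, frames (3)
2: miss, frames (3 2)
3: hit
8: miss, evict 2, frames (3 8)
2: miss, evict 3, frames (8 2)
3: miss, evict 8, frames (2 3)
7: miss, evict 2, frames (3 7)
2: miss, evict 3, frames (7 2)
8: miss, evict 7, frames (2 8)
7: miss, evict 2, frames (8 7)
2: miss, evict 8, frames (7 2)
6: miss, evict 7, frames (2 6)
3: miss, evict 2, frames (6 3)
6: hit
Hits: 2.

2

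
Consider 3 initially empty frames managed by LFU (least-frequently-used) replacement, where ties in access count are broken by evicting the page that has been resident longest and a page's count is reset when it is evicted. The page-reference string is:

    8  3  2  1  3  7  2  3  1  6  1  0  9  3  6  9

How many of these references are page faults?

8 → fault, frames (8)
3 → fault, frames (8 3)
2 → fault, frames (8 3 2)
1 → fault, evict 8, frames (3 2 1)
3 → hit
7 → fault, evict 2, frames (3 1 7)
2 → fault, evict 1, frames (3 7 2)
3 → hit
1 → fault, evict 7, frames (3 2 1)
6 → fault, evict 2, frames (3 1 6)
1 → hit
0 → fault, evict 6, frames (3 1 0)
9 → fault, evict 0, frames (3 1 9)
3 → hit
6 → fault, evict 9, frames (3 1 6)
9 → fault, evict 6, frames (3 1 9)
Page faults: 12.

12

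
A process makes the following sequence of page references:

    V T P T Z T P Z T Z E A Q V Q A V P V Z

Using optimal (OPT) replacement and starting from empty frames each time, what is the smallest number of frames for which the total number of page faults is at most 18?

2

f=1: 20 faults
f=2: 13 faults
f=3: 10 faults
f=4: 8 faults
f=5: 7 faults
f=6: 7 faults
f=7: 7 faults
Smallest f with faults ≤ 18 is 2.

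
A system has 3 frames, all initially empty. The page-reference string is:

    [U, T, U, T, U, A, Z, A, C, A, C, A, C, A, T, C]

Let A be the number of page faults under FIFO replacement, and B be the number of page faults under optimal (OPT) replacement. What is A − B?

Under FIFO: F F . . . F F . F . . . . . F . → 6 faults.
Under OPT: F F . . . F F . F . . . . . . . → 5 faults.
A − B = 6 − 5 = 1.

1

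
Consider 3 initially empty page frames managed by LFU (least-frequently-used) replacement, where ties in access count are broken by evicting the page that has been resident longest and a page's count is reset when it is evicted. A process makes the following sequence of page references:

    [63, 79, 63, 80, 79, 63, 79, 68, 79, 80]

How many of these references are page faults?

63: miss, frames [63]
79: miss, frames [63, 79]
63: hit
80: miss, frames [63, 79, 80]
79: hit
63: hit
79: hit
68: miss, evict 80, frames [63, 79, 68]
79: hit
80: miss, evict 68, frames [63, 79, 80]
Page faults: 5.

5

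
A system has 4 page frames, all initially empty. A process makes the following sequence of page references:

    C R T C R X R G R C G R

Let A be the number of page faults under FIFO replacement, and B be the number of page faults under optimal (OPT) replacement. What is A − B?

Under FIFO: F F F . . F . F . F . F → 7 faults.
Under OPT: F F F . . F . F . . . . → 5 faults.
A − B = 7 − 5 = 2.

2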